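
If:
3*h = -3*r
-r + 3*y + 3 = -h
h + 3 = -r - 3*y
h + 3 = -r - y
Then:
No Solution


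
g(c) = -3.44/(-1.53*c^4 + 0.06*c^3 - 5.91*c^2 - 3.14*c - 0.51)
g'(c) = -3.44*(6.12*c^3 - 0.18*c^2 + 11.82*c + 3.14)/(-1.53*c^4 + 0.06*c^3 - 5.91*c^2 - 3.14*c - 0.51)^2 = (-21.0528*c^3 + 0.6192*c^2 - 40.6608*c - 10.8016)/(1.53*c^4 - 0.06*c^3 + 5.91*c^2 + 3.14*c + 0.51)^2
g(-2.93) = 0.02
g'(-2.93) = 0.03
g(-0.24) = 33.49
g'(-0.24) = -67.89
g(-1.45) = 0.22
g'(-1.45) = 0.48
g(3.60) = 0.01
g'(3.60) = -0.01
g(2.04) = 0.06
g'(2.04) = -0.08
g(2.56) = 0.03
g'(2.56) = -0.04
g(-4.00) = 0.01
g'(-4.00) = 0.01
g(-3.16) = 0.02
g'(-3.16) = 0.02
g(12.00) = 0.00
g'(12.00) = -0.00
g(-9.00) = 0.00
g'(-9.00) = 0.00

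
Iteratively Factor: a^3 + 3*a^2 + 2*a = (a + 2)*(a^2 + a) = a*(a + 2)*(a + 1)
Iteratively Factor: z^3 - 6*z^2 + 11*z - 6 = (z - 2)*(z^2 - 4*z + 3) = (z - 3)*(z - 2)*(z - 1)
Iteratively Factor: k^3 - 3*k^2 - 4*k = (k)*(k^2 - 3*k - 4) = k*(k + 1)*(k - 4)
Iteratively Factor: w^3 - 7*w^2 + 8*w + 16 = (w - 4)*(w^2 - 3*w - 4) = (w - 4)^2*(w + 1)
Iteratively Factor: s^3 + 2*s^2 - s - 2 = (s - 1)*(s^2 + 3*s + 2) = (s - 1)*(s + 2)*(s + 1)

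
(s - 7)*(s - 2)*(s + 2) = s^3 - 7*s^2 - 4*s + 28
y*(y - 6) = y^2 - 6*y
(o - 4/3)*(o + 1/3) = o^2 - o - 4/9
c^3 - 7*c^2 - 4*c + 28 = (c - 7)*(c - 2)*(c + 2)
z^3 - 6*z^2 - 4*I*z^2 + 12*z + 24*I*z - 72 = (z - 6)*(z - 6*I)*(z + 2*I)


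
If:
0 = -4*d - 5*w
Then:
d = -5*w/4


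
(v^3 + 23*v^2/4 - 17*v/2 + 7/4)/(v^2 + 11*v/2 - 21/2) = (4*v^2 - 5*v + 1)/(2*(2*v - 3))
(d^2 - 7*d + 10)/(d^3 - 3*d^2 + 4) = (d - 5)/(d^2 - d - 2)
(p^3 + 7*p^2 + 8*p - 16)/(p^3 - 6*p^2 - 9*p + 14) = (p^2 + 8*p + 16)/(p^2 - 5*p - 14)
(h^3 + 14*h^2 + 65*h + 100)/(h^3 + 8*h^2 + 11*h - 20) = (h + 5)/(h - 1)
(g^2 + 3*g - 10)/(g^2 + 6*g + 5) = (g - 2)/(g + 1)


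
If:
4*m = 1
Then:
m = 1/4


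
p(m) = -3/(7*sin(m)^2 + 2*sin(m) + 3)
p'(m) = -3*(-14*sin(m)*cos(m) - 2*cos(m))/(7*sin(m)^2 + 2*sin(m) + 3)^2 = 6*(7*sin(m) + 1)*cos(m)/(7*sin(m)^2 + 2*sin(m) + 3)^2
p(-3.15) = -0.99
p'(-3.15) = -0.70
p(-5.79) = -0.54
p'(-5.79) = 0.75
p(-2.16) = -0.49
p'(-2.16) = 0.42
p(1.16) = -0.28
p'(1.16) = 0.15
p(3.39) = -1.02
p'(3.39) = 0.49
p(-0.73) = -0.63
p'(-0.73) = -0.72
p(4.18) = -0.46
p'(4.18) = 0.37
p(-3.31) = -0.85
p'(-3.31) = -1.03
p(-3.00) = -1.05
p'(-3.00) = -0.00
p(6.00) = -1.00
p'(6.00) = -0.62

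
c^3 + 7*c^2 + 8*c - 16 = (c - 1)*(c + 4)^2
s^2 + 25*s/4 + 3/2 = (s + 1/4)*(s + 6)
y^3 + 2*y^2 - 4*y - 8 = (y - 2)*(y + 2)^2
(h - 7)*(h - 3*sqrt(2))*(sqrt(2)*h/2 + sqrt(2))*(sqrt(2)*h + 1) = h^4 - 5*h^3 - 5*sqrt(2)*h^3/2 - 17*h^2 + 25*sqrt(2)*h^2/2 + 15*h + 35*sqrt(2)*h + 42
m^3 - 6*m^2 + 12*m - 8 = (m - 2)^3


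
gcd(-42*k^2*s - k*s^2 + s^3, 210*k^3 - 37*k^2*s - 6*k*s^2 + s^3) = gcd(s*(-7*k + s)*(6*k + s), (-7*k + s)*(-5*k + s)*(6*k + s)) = -42*k^2 - k*s + s^2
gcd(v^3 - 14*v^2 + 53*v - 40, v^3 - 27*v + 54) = 1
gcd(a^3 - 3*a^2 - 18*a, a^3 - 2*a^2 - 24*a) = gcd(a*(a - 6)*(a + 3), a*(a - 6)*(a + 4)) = a^2 - 6*a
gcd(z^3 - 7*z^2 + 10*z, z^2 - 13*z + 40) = z - 5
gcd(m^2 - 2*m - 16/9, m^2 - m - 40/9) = m - 8/3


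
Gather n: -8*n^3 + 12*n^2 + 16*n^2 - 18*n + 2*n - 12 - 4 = -8*n^3 + 28*n^2 - 16*n - 16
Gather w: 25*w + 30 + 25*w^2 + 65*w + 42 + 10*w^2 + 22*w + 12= 35*w^2 + 112*w + 84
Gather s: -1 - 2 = -3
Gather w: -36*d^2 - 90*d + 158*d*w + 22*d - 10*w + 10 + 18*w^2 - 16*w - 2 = -36*d^2 - 68*d + 18*w^2 + w*(158*d - 26) + 8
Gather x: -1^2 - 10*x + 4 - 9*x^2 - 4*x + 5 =-9*x^2 - 14*x + 8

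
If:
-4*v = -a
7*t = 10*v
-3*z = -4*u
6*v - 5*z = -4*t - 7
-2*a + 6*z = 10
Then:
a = 56/53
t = 20/53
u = 321/212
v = 14/53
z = 107/53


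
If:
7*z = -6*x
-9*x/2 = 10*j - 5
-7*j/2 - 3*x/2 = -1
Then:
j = -4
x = 10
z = -60/7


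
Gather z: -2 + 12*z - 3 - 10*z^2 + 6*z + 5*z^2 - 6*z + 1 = -5*z^2 + 12*z - 4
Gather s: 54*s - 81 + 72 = 54*s - 9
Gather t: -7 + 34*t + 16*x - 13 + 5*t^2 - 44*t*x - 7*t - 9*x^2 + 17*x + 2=5*t^2 + t*(27 - 44*x) - 9*x^2 + 33*x - 18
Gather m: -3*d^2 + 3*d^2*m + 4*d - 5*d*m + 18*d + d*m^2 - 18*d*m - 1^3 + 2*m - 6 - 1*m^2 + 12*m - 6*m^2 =-3*d^2 + 22*d + m^2*(d - 7) + m*(3*d^2 - 23*d + 14) - 7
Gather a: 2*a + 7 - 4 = 2*a + 3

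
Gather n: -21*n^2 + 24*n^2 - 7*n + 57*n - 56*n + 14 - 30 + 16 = 3*n^2 - 6*n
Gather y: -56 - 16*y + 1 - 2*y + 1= -18*y - 54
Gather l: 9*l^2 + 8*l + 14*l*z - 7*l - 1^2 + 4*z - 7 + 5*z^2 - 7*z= 9*l^2 + l*(14*z + 1) + 5*z^2 - 3*z - 8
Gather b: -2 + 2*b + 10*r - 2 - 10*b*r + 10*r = b*(2 - 10*r) + 20*r - 4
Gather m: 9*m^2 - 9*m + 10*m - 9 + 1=9*m^2 + m - 8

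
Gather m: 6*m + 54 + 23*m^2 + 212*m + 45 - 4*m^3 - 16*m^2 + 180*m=-4*m^3 + 7*m^2 + 398*m + 99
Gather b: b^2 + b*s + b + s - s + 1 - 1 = b^2 + b*(s + 1)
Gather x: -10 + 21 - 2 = 9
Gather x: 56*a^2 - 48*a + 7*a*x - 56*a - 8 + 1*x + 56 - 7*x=56*a^2 - 104*a + x*(7*a - 6) + 48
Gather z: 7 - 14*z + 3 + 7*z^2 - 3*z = 7*z^2 - 17*z + 10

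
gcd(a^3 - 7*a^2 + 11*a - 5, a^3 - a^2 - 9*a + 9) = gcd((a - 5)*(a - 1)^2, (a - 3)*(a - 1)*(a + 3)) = a - 1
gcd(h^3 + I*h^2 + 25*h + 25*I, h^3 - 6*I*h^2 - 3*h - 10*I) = h^2 - 4*I*h + 5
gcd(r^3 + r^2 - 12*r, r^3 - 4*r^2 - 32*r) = r^2 + 4*r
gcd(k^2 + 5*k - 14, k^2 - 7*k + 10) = k - 2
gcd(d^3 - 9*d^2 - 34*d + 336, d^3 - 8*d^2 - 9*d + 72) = d - 8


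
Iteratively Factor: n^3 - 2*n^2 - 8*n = (n + 2)*(n^2 - 4*n) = n*(n + 2)*(n - 4)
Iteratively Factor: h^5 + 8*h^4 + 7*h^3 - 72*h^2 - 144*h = (h + 4)*(h^4 + 4*h^3 - 9*h^2 - 36*h) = h*(h + 4)*(h^3 + 4*h^2 - 9*h - 36) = h*(h + 4)^2*(h^2 - 9) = h*(h + 3)*(h + 4)^2*(h - 3)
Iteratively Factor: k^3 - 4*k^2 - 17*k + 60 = (k - 3)*(k^2 - k - 20) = (k - 3)*(k + 4)*(k - 5)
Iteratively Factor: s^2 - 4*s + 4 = (s - 2)*(s - 2)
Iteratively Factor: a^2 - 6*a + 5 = (a - 5)*(a - 1)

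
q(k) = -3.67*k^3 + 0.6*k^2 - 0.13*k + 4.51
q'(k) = -11.01*k^2 + 1.2*k - 0.13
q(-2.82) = 91.95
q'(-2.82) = -91.07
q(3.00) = -89.57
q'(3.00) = -95.62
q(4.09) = -237.08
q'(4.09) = -179.40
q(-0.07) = 4.52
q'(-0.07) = -0.27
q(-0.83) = 7.13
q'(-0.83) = -8.71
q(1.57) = -8.42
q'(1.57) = -25.38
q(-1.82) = 28.86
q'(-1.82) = -38.78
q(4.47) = -311.87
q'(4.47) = -214.76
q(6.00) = -767.39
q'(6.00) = -389.29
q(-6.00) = 819.61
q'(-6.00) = -403.69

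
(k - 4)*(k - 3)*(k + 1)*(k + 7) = k^4 + k^3 - 37*k^2 + 47*k + 84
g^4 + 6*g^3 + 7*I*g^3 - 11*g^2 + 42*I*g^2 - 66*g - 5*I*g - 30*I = (g + 6)*(g + I)^2*(g + 5*I)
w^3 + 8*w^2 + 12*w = w*(w + 2)*(w + 6)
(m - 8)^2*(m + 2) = m^3 - 14*m^2 + 32*m + 128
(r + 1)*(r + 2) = r^2 + 3*r + 2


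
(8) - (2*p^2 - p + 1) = -2*p^2 + p + 7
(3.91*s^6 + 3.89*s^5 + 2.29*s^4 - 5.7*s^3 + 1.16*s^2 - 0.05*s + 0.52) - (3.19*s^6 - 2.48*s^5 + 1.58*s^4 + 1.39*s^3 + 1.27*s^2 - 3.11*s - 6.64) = 0.72*s^6 + 6.37*s^5 + 0.71*s^4 - 7.09*s^3 - 0.11*s^2 + 3.06*s + 7.16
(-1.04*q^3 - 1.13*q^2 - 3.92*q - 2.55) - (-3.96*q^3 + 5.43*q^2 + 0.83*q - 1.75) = 2.92*q^3 - 6.56*q^2 - 4.75*q - 0.8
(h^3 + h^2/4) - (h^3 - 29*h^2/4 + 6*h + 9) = 15*h^2/2 - 6*h - 9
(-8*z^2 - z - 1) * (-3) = 24*z^2 + 3*z + 3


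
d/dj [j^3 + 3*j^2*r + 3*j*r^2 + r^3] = 3*j^2 + 6*j*r + 3*r^2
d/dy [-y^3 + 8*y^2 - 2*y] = -3*y^2 + 16*y - 2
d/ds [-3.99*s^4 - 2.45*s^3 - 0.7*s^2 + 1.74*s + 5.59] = -15.96*s^3 - 7.35*s^2 - 1.4*s + 1.74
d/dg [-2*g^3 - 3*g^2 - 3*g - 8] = -6*g^2 - 6*g - 3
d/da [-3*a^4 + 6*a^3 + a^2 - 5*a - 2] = -12*a^3 + 18*a^2 + 2*a - 5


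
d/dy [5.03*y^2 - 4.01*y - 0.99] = 10.06*y - 4.01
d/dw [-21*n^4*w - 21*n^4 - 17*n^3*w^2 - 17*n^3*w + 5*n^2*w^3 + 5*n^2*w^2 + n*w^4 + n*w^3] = n*(-21*n^3 - 34*n^2*w - 17*n^2 + 15*n*w^2 + 10*n*w + 4*w^3 + 3*w^2)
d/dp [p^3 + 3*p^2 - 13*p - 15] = 3*p^2 + 6*p - 13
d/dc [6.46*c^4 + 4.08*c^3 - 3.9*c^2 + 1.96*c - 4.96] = 25.84*c^3 + 12.24*c^2 - 7.8*c + 1.96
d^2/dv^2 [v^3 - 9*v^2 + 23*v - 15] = 6*v - 18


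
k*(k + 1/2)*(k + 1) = k^3 + 3*k^2/2 + k/2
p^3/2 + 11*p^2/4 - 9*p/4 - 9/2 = (p/2 + 1/2)*(p - 3/2)*(p + 6)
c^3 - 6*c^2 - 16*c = c*(c - 8)*(c + 2)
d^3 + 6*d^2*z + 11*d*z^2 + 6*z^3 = (d + z)*(d + 2*z)*(d + 3*z)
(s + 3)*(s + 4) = s^2 + 7*s + 12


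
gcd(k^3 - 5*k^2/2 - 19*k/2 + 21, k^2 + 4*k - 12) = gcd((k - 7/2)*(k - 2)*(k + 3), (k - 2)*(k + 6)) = k - 2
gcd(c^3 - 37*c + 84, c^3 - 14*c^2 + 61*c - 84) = c^2 - 7*c + 12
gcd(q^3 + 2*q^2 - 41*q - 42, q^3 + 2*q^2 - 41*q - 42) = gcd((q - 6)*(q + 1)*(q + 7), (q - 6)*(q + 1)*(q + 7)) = q^3 + 2*q^2 - 41*q - 42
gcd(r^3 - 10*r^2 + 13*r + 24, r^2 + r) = r + 1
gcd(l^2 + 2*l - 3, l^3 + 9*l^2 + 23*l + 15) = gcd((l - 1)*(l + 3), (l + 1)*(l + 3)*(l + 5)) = l + 3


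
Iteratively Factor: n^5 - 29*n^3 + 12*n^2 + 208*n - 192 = (n - 3)*(n^4 + 3*n^3 - 20*n^2 - 48*n + 64) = (n - 3)*(n + 4)*(n^3 - n^2 - 16*n + 16) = (n - 3)*(n + 4)^2*(n^2 - 5*n + 4) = (n - 3)*(n - 1)*(n + 4)^2*(n - 4)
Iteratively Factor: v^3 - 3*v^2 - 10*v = (v + 2)*(v^2 - 5*v) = (v - 5)*(v + 2)*(v)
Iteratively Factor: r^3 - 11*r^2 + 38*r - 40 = (r - 2)*(r^2 - 9*r + 20) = (r - 4)*(r - 2)*(r - 5)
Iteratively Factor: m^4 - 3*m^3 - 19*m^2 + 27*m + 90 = (m - 3)*(m^3 - 19*m - 30) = (m - 3)*(m + 3)*(m^2 - 3*m - 10) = (m - 5)*(m - 3)*(m + 3)*(m + 2)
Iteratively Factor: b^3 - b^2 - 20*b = (b - 5)*(b^2 + 4*b) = b*(b - 5)*(b + 4)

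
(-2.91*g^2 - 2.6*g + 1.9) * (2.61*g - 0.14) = -7.5951*g^3 - 6.3786*g^2 + 5.323*g - 0.266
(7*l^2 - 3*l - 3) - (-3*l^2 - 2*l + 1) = 10*l^2 - l - 4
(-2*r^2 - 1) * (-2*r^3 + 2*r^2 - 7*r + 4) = 4*r^5 - 4*r^4 + 16*r^3 - 10*r^2 + 7*r - 4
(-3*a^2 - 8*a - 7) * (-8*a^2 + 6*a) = 24*a^4 + 46*a^3 + 8*a^2 - 42*a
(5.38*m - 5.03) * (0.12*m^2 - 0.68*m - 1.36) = 0.6456*m^3 - 4.262*m^2 - 3.8964*m + 6.8408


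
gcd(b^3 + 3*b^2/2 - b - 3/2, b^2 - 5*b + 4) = b - 1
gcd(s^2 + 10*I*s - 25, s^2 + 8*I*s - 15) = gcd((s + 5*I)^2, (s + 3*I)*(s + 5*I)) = s + 5*I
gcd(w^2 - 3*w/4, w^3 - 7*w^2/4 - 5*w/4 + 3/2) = w - 3/4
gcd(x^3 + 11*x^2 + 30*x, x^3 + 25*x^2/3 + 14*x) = x^2 + 6*x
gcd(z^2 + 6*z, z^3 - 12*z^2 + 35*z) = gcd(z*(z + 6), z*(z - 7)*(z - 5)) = z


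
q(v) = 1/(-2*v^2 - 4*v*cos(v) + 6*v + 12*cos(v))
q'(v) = (-4*v*sin(v) + 4*v + 12*sin(v) + 4*cos(v) - 6)/(-2*v^2 - 4*v*cos(v) + 6*v + 12*cos(v))^2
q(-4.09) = -0.01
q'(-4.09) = -0.00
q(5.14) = -0.04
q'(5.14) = 0.04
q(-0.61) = 0.13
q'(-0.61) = -0.24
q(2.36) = 0.83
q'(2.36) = 1.66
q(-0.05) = 0.08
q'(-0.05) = -0.02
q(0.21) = 0.08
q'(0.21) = 0.01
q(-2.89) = -0.02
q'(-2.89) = -0.01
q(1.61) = 0.23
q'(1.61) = 0.32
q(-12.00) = 0.00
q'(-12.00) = 0.00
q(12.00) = 0.00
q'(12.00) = 0.00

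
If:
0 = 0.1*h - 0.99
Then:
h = 9.90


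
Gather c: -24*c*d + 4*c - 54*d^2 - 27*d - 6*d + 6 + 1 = c*(4 - 24*d) - 54*d^2 - 33*d + 7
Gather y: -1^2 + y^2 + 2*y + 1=y^2 + 2*y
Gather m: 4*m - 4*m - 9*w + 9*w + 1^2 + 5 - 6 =0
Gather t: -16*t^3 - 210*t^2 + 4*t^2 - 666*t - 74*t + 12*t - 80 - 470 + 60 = -16*t^3 - 206*t^2 - 728*t - 490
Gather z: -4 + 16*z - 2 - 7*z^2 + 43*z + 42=-7*z^2 + 59*z + 36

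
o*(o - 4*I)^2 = o^3 - 8*I*o^2 - 16*o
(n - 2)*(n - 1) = n^2 - 3*n + 2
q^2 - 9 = (q - 3)*(q + 3)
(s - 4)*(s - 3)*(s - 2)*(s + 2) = s^4 - 7*s^3 + 8*s^2 + 28*s - 48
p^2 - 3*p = p*(p - 3)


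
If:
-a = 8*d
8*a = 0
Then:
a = 0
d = 0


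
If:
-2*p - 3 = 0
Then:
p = -3/2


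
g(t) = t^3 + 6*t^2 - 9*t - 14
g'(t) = 3*t^2 + 12*t - 9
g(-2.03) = 20.63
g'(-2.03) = -21.00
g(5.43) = 274.14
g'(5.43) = 144.61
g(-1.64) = 12.49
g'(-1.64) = -20.61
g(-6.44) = 25.71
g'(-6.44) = 38.14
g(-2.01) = 20.21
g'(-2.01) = -21.00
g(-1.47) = 9.02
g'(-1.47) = -20.16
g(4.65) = 174.43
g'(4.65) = 111.67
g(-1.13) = 2.39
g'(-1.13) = -18.73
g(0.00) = -14.00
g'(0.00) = -9.00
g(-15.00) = -1904.00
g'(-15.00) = 486.00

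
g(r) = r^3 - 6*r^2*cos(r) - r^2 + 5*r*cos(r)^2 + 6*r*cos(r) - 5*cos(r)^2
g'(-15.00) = -290.79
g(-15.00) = -2552.22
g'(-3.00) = -8.25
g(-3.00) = 15.68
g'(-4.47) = 184.53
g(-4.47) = -75.66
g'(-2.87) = -11.74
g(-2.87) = 14.36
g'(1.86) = 23.27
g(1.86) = 6.06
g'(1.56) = 9.22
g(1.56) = 1.31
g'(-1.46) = -12.14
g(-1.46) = -7.78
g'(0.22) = 9.18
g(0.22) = -2.75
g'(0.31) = 7.99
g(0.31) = -1.97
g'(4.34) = -27.08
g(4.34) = 96.77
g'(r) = 6*r^2*sin(r) + 3*r^2 - 10*r*sin(r)*cos(r) - 6*r*sin(r) - 12*r*cos(r) - 2*r + 10*sin(r)*cos(r) + 5*cos(r)^2 + 6*cos(r)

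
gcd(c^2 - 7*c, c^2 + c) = c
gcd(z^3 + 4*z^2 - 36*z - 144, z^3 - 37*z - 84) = z + 4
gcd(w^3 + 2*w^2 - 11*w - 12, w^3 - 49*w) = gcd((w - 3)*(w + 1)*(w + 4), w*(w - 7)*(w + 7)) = 1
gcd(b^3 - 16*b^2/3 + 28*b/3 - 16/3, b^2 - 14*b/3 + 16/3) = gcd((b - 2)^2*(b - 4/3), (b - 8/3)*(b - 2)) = b - 2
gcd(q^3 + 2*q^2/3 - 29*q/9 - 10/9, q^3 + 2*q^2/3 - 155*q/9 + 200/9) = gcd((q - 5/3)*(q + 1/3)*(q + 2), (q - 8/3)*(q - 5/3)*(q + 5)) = q - 5/3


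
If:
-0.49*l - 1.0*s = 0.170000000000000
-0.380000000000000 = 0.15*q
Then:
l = -2.04081632653061*s - 0.346938775510204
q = -2.53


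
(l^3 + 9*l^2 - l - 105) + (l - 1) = l^3 + 9*l^2 - 106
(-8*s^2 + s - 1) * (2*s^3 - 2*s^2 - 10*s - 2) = -16*s^5 + 18*s^4 + 76*s^3 + 8*s^2 + 8*s + 2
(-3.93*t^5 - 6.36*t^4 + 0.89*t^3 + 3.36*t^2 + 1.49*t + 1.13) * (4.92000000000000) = -19.3356*t^5 - 31.2912*t^4 + 4.3788*t^3 + 16.5312*t^2 + 7.3308*t + 5.5596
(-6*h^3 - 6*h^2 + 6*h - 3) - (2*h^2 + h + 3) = -6*h^3 - 8*h^2 + 5*h - 6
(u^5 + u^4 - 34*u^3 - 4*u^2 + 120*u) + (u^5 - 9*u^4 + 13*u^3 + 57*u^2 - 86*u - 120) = 2*u^5 - 8*u^4 - 21*u^3 + 53*u^2 + 34*u - 120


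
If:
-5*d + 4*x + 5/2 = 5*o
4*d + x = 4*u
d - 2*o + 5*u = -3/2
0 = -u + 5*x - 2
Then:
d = -67/1506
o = 658/753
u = 44/753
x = 310/753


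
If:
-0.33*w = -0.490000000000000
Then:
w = 1.48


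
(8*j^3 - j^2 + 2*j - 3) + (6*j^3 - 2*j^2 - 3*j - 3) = 14*j^3 - 3*j^2 - j - 6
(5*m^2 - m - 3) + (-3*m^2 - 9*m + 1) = 2*m^2 - 10*m - 2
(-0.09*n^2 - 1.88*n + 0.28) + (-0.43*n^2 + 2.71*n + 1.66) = -0.52*n^2 + 0.83*n + 1.94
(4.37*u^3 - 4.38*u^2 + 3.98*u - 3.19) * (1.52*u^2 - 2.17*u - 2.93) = 6.6424*u^5 - 16.1405*u^4 + 2.7501*u^3 - 0.651999999999998*u^2 - 4.7391*u + 9.3467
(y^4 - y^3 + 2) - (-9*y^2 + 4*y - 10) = y^4 - y^3 + 9*y^2 - 4*y + 12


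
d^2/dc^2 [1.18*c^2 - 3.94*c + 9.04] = 2.36000000000000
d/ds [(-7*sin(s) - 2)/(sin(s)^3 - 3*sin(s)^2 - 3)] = (14*sin(s)^3 - 15*sin(s)^2 - 12*sin(s) + 21)*cos(s)/(sin(s)^3 - 3*sin(s)^2 - 3)^2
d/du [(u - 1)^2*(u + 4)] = (u - 1)*(3*u + 7)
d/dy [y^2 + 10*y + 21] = 2*y + 10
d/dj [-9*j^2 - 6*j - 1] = -18*j - 6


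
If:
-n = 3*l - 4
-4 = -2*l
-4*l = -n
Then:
No Solution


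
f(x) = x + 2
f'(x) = 1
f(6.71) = 8.71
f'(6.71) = 1.00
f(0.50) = 2.50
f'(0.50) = 1.00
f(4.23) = 6.23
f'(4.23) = 1.00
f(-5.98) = -3.98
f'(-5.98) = 1.00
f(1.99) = 3.99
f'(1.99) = 1.00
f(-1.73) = 0.27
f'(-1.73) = 1.00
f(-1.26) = 0.74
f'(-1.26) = 1.00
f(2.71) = 4.71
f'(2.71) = 1.00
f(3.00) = 5.00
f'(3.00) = 1.00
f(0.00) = 2.00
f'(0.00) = 1.00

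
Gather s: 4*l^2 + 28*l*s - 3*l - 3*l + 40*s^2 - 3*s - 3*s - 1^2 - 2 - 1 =4*l^2 - 6*l + 40*s^2 + s*(28*l - 6) - 4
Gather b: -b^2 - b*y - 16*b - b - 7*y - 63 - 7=-b^2 + b*(-y - 17) - 7*y - 70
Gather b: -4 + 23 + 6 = 25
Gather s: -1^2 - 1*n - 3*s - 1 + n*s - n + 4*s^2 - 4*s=-2*n + 4*s^2 + s*(n - 7) - 2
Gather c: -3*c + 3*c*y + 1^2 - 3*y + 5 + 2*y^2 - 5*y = c*(3*y - 3) + 2*y^2 - 8*y + 6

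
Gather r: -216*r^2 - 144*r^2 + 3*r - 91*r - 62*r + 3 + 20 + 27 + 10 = -360*r^2 - 150*r + 60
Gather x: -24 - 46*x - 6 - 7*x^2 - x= -7*x^2 - 47*x - 30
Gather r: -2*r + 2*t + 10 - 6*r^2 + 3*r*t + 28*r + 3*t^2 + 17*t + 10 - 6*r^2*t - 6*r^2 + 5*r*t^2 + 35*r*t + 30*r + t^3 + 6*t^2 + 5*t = r^2*(-6*t - 12) + r*(5*t^2 + 38*t + 56) + t^3 + 9*t^2 + 24*t + 20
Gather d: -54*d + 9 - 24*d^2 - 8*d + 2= -24*d^2 - 62*d + 11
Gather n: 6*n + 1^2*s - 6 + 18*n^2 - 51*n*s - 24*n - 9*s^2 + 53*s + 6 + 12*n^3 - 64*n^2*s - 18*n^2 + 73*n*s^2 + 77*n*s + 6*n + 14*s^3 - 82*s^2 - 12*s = 12*n^3 - 64*n^2*s + n*(73*s^2 + 26*s - 12) + 14*s^3 - 91*s^2 + 42*s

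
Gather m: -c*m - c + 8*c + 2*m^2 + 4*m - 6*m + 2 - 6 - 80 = 7*c + 2*m^2 + m*(-c - 2) - 84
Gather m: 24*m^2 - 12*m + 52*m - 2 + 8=24*m^2 + 40*m + 6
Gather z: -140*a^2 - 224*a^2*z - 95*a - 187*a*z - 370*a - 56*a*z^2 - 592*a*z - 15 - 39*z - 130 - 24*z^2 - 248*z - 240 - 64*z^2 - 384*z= -140*a^2 - 465*a + z^2*(-56*a - 88) + z*(-224*a^2 - 779*a - 671) - 385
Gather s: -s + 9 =9 - s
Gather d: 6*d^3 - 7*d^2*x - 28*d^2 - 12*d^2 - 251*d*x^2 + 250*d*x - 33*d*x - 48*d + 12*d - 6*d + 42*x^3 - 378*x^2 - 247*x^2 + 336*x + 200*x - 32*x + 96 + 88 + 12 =6*d^3 + d^2*(-7*x - 40) + d*(-251*x^2 + 217*x - 42) + 42*x^3 - 625*x^2 + 504*x + 196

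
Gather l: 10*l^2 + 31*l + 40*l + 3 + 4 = 10*l^2 + 71*l + 7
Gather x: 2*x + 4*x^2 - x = 4*x^2 + x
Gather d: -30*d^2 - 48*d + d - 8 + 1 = -30*d^2 - 47*d - 7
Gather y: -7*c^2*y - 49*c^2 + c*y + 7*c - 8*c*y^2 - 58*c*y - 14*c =-49*c^2 - 8*c*y^2 - 7*c + y*(-7*c^2 - 57*c)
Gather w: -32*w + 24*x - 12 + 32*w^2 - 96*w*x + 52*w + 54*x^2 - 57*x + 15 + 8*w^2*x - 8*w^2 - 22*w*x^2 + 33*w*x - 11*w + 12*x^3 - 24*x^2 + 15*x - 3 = w^2*(8*x + 24) + w*(-22*x^2 - 63*x + 9) + 12*x^3 + 30*x^2 - 18*x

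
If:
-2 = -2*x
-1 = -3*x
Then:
No Solution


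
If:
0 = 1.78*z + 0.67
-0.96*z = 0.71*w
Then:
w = 0.51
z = -0.38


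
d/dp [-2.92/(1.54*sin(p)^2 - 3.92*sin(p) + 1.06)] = (8.9936*sin(p) - 11.4464)*cos(p)/(1.54*sin(p)^2 - 3.92*sin(p) + 1.06)^2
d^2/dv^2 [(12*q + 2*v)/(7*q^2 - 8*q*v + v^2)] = 4*((2*q - 3*v)*(7*q^2 - 8*q*v + v^2) + 4*(4*q - v)^2*(6*q + v))/(7*q^2 - 8*q*v + v^2)^3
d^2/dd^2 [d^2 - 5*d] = 2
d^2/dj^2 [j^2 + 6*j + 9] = 2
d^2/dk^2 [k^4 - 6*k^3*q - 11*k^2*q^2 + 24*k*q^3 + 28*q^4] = 12*k^2 - 36*k*q - 22*q^2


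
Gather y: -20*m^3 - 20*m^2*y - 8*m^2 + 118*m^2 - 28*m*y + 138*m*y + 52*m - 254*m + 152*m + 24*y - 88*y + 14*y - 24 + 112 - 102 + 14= -20*m^3 + 110*m^2 - 50*m + y*(-20*m^2 + 110*m - 50)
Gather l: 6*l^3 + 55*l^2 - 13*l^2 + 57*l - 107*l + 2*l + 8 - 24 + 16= 6*l^3 + 42*l^2 - 48*l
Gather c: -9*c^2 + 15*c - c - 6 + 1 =-9*c^2 + 14*c - 5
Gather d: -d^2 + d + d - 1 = -d^2 + 2*d - 1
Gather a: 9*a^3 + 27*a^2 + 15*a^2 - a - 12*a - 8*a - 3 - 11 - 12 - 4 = 9*a^3 + 42*a^2 - 21*a - 30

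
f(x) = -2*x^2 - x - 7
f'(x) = -4*x - 1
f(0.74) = -8.84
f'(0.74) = -3.96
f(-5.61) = -64.33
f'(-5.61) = 21.44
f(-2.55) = -17.46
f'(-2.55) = 9.20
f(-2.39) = -16.03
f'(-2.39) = 8.56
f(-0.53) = -7.03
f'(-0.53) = 1.12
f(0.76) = -8.92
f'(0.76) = -4.04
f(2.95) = -27.36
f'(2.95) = -12.80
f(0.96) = -9.80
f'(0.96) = -4.84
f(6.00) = -85.00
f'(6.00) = -25.00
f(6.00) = -85.00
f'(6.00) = -25.00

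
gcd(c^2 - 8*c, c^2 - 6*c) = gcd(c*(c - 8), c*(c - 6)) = c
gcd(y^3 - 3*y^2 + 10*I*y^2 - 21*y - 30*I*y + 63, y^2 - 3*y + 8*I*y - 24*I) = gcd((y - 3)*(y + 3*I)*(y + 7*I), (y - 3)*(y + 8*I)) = y - 3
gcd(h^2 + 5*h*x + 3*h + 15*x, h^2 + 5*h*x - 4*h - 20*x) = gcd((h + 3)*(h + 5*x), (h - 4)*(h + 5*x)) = h + 5*x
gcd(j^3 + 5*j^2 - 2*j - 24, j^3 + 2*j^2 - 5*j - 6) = j^2 + j - 6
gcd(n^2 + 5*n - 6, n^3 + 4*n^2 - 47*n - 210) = n + 6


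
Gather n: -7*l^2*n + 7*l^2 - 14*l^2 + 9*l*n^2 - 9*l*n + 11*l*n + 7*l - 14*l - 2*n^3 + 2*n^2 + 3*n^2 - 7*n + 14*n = -7*l^2 - 7*l - 2*n^3 + n^2*(9*l + 5) + n*(-7*l^2 + 2*l + 7)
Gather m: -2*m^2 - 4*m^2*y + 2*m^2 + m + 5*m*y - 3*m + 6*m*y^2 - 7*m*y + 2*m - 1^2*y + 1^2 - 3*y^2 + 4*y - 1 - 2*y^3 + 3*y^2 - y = -4*m^2*y + m*(6*y^2 - 2*y) - 2*y^3 + 2*y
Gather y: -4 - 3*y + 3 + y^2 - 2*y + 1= y^2 - 5*y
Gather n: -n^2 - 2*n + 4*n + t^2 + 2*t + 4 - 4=-n^2 + 2*n + t^2 + 2*t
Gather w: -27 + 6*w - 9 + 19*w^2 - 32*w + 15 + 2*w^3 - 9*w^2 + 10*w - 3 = 2*w^3 + 10*w^2 - 16*w - 24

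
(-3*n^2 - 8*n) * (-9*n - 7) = 27*n^3 + 93*n^2 + 56*n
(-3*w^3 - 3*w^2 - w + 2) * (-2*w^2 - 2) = 6*w^5 + 6*w^4 + 8*w^3 + 2*w^2 + 2*w - 4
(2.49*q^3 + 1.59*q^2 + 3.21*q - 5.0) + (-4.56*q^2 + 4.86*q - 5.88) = 2.49*q^3 - 2.97*q^2 + 8.07*q - 10.88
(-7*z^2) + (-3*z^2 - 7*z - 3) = -10*z^2 - 7*z - 3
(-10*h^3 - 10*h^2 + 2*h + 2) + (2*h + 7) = -10*h^3 - 10*h^2 + 4*h + 9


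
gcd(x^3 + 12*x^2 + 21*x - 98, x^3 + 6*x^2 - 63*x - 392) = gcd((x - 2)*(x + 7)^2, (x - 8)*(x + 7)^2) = x^2 + 14*x + 49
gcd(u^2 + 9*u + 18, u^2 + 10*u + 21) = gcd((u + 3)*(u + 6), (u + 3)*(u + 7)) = u + 3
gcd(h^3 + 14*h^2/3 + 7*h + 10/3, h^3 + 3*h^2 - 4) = h + 2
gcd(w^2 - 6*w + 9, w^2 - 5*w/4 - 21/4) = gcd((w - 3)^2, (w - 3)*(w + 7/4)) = w - 3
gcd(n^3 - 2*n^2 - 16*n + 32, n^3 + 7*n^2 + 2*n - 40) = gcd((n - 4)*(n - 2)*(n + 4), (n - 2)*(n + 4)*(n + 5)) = n^2 + 2*n - 8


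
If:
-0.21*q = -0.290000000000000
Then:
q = 1.38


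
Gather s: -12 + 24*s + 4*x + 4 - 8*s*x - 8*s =s*(16 - 8*x) + 4*x - 8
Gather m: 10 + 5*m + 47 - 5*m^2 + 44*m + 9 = -5*m^2 + 49*m + 66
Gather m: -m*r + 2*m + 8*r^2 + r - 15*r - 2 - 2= m*(2 - r) + 8*r^2 - 14*r - 4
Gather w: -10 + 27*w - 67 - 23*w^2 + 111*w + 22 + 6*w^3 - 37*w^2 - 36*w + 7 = 6*w^3 - 60*w^2 + 102*w - 48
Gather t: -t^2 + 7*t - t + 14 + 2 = -t^2 + 6*t + 16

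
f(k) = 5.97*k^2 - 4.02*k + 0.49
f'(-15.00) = -183.12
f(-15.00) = 1404.04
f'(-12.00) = -147.30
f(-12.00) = 908.41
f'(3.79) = 41.23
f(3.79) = 71.01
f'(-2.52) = -34.11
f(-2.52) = 48.53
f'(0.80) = 5.53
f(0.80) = 1.09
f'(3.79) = 41.23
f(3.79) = 71.01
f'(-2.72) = -36.50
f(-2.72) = 55.59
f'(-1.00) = -15.96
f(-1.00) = 10.48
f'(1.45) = 13.29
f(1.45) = 7.21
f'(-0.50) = -9.99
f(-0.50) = 3.99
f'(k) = 11.94*k - 4.02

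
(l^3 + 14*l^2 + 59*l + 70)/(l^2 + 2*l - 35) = (l^2 + 7*l + 10)/(l - 5)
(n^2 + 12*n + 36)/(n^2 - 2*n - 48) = (n + 6)/(n - 8)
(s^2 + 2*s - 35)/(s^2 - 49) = (s - 5)/(s - 7)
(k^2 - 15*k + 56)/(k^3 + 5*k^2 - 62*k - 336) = (k - 7)/(k^2 + 13*k + 42)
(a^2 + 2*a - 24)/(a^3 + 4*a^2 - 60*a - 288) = (a - 4)/(a^2 - 2*a - 48)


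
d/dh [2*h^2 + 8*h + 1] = 4*h + 8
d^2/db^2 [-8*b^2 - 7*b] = -16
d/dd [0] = 0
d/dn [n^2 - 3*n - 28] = 2*n - 3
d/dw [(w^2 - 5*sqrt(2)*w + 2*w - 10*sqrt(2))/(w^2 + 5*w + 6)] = (3 + 5*sqrt(2))/(w^2 + 6*w + 9)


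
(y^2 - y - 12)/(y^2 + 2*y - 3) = (y - 4)/(y - 1)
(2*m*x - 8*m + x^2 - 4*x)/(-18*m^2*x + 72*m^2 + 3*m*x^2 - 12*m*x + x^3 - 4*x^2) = (2*m + x)/(-18*m^2 + 3*m*x + x^2)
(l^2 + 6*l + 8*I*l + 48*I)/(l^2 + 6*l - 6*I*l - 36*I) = (l + 8*I)/(l - 6*I)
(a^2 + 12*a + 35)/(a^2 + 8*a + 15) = (a + 7)/(a + 3)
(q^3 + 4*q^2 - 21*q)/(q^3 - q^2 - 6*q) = (q + 7)/(q + 2)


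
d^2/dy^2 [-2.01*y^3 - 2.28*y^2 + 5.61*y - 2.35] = -12.06*y - 4.56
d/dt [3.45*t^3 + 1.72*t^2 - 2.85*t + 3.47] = 10.35*t^2 + 3.44*t - 2.85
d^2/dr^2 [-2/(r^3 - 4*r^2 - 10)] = 4*(r^2*(3*r - 8)^2 + (3*r - 4)*(-r^3 + 4*r^2 + 10))/(-r^3 + 4*r^2 + 10)^3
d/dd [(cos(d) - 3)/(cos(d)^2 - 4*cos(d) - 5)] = (cos(d)^2 - 6*cos(d) + 17)*sin(d)/(sin(d)^2 + 4*cos(d) + 4)^2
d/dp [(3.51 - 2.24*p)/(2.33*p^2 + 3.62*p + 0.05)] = (5.2192*p^2 - 16.3566*p - 12.8182)/(5.4289*p^4 + 16.8692*p^3 + 13.3374*p^2 + 0.362*p + 0.0025)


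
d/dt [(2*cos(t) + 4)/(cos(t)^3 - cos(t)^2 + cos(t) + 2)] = (-5*cos(t) + 5*cos(2*t) + cos(3*t) + 5)*sin(t)/(cos(t)^3 - cos(t)^2 + cos(t) + 2)^2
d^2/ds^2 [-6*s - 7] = 0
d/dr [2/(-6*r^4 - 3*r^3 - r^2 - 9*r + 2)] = 2*(24*r^3 + 9*r^2 + 2*r + 9)/(6*r^4 + 3*r^3 + r^2 + 9*r - 2)^2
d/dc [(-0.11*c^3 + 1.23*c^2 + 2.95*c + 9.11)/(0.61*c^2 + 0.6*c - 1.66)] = (-0.0671*c^4 - 0.132*c^3 - 0.5137*c^2 - 15.1978*c - 10.363)/(0.3721*c^4 + 0.732*c^3 - 1.6652*c^2 - 1.992*c + 2.7556)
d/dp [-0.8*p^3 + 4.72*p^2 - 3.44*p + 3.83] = -2.4*p^2 + 9.44*p - 3.44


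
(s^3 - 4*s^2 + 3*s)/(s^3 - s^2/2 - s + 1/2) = 2*s*(s - 3)/(2*s^2 + s - 1)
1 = 1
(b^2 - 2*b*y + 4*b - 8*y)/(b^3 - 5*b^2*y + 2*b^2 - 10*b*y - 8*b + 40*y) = (-b + 2*y)/(-b^2 + 5*b*y + 2*b - 10*y)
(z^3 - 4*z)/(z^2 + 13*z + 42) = z*(z^2 - 4)/(z^2 + 13*z + 42)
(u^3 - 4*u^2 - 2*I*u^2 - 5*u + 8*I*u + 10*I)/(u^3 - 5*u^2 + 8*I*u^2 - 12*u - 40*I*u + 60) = (u^2 + u*(1 - 2*I) - 2*I)/(u^2 + 8*I*u - 12)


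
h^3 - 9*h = h*(h - 3)*(h + 3)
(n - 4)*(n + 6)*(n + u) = n^3 + n^2*u + 2*n^2 + 2*n*u - 24*n - 24*u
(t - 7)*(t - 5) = t^2 - 12*t + 35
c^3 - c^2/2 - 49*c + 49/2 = (c - 7)*(c - 1/2)*(c + 7)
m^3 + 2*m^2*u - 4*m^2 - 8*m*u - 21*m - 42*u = (m - 7)*(m + 3)*(m + 2*u)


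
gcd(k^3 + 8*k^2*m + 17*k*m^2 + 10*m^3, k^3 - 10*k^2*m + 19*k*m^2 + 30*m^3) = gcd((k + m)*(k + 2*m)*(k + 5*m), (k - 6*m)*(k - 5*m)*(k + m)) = k + m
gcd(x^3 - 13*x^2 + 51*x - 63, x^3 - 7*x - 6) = x - 3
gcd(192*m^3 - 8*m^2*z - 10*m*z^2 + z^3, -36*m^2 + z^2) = -6*m + z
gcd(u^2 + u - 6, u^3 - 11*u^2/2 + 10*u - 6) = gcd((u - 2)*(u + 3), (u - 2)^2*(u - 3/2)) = u - 2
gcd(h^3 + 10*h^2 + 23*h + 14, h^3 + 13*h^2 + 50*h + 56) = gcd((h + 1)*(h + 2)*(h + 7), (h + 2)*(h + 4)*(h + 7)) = h^2 + 9*h + 14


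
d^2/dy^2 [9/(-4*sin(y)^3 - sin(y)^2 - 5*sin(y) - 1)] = 9*((-8*sin(y) + 9*sin(3*y) + 2*cos(2*y))*(4*sin(y)^3 + sin(y)^2 + 5*sin(y) + 1) - 2*(12*sin(y)^2 + 2*sin(y) + 5)^2*cos(y)^2)/(4*sin(y)^3 + sin(y)^2 + 5*sin(y) + 1)^3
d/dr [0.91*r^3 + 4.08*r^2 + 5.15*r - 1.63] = 2.73*r^2 + 8.16*r + 5.15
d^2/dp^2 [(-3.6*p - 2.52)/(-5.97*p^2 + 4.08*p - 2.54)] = ((3.6*p + 2.52)*(11.94*p - 4.08)*(23.88*p - 8.16) - (128.952*p + 0.712799999999998)*(5.97*p^2 - 4.08*p + 2.54))/(5.97*p^2 - 4.08*p + 2.54)^3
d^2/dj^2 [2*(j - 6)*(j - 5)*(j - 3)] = 12*j - 56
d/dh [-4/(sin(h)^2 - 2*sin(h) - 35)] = 8*(sin(h) - 1)*cos(h)/((sin(h) - 7)^2*(sin(h) + 5)^2)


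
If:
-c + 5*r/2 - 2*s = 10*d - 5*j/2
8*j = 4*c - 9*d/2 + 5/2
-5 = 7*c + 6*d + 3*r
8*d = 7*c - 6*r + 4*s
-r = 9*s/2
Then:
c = -150970/311747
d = -16585/311747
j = 31265/311747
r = -134145/311747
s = 29810/311747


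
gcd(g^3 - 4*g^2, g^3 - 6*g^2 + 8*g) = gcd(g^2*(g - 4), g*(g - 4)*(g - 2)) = g^2 - 4*g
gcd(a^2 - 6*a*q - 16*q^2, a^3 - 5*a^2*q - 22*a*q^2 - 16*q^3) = -a^2 + 6*a*q + 16*q^2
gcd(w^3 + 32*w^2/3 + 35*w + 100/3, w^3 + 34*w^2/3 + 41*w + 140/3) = w^2 + 9*w + 20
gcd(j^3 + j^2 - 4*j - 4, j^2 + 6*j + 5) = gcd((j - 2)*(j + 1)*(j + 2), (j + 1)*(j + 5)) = j + 1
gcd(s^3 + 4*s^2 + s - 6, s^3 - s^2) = s - 1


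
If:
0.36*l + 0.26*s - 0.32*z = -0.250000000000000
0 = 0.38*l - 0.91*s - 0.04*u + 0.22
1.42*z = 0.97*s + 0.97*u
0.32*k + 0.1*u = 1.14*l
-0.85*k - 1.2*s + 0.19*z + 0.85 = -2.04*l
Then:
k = 4.60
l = 1.64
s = 0.75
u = 3.99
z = 3.24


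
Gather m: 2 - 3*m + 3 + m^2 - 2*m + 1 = m^2 - 5*m + 6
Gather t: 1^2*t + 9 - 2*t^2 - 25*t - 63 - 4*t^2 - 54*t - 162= -6*t^2 - 78*t - 216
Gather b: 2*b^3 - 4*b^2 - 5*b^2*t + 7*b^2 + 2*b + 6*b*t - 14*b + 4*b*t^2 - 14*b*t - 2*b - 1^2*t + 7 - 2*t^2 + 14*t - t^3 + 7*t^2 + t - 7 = 2*b^3 + b^2*(3 - 5*t) + b*(4*t^2 - 8*t - 14) - t^3 + 5*t^2 + 14*t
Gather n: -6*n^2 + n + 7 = -6*n^2 + n + 7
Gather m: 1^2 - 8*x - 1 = -8*x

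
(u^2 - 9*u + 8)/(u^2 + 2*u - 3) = (u - 8)/(u + 3)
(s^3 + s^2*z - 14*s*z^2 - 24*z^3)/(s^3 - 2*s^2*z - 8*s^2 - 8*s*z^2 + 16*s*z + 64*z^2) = (s + 3*z)/(s - 8)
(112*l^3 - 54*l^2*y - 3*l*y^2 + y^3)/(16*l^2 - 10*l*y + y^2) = 7*l + y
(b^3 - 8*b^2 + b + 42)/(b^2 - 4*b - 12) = (b^2 - 10*b + 21)/(b - 6)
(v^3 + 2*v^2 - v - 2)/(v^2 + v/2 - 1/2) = 2*(v^2 + v - 2)/(2*v - 1)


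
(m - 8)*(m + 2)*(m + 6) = m^3 - 52*m - 96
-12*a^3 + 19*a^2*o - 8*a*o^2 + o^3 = (-4*a + o)*(-3*a + o)*(-a + o)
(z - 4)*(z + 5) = z^2 + z - 20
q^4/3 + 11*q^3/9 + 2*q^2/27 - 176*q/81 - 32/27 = (q/3 + 1)*(q - 4/3)*(q + 2/3)*(q + 4/3)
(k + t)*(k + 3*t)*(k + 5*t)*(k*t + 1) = k^4*t + 9*k^3*t^2 + k^3 + 23*k^2*t^3 + 9*k^2*t + 15*k*t^4 + 23*k*t^2 + 15*t^3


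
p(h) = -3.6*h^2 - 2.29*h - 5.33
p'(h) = -7.2*h - 2.29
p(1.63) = -18.63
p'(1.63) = -14.03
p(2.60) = -35.62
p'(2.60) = -21.01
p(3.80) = -66.02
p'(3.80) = -29.65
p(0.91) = -10.40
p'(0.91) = -8.84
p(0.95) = -10.75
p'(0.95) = -9.13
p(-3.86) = -50.13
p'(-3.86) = 25.50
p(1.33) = -14.74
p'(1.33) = -11.87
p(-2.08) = -16.14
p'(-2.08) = 12.69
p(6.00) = -148.67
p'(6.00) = -45.49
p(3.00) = -44.60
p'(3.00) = -23.89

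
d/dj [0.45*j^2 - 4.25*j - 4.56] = 0.9*j - 4.25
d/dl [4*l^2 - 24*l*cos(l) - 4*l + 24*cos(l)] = 24*l*sin(l) + 8*l - 24*sqrt(2)*sin(l + pi/4) - 4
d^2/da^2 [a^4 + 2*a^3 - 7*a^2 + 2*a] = 12*a^2 + 12*a - 14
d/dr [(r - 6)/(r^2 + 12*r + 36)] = (18 - r)/(r^3 + 18*r^2 + 108*r + 216)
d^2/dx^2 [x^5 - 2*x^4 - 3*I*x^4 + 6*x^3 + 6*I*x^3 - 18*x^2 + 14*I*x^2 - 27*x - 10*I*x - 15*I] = 20*x^3 + x^2*(-24 - 36*I) + x*(36 + 36*I) - 36 + 28*I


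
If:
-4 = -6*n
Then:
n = 2/3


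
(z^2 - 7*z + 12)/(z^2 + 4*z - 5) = (z^2 - 7*z + 12)/(z^2 + 4*z - 5)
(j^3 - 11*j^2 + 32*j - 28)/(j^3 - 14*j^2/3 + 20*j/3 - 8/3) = 3*(j - 7)/(3*j - 2)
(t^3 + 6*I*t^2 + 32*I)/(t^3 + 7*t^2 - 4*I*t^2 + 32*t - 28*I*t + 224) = (t^2 + 2*I*t + 8)/(t^2 + t*(7 - 8*I) - 56*I)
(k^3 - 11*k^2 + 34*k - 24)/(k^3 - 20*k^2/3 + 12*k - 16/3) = 3*(k^2 - 7*k + 6)/(3*k^2 - 8*k + 4)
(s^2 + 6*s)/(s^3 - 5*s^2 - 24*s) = (s + 6)/(s^2 - 5*s - 24)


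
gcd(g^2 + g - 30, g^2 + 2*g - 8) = 1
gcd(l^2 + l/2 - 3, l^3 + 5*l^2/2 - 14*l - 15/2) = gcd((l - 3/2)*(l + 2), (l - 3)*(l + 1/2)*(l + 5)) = 1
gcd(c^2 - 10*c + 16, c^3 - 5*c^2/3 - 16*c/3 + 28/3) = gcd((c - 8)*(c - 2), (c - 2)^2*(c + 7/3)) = c - 2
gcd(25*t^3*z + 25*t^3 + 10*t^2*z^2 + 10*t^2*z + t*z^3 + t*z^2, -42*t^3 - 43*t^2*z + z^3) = 1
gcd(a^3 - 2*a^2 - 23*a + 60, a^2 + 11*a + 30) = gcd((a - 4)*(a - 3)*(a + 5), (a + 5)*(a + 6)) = a + 5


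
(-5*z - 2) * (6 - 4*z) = 20*z^2 - 22*z - 12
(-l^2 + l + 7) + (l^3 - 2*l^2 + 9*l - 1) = l^3 - 3*l^2 + 10*l + 6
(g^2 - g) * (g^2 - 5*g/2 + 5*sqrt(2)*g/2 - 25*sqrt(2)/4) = g^4 - 7*g^3/2 + 5*sqrt(2)*g^3/2 - 35*sqrt(2)*g^2/4 + 5*g^2/2 + 25*sqrt(2)*g/4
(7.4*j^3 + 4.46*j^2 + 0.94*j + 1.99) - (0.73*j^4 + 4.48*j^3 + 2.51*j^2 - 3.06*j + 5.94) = -0.73*j^4 + 2.92*j^3 + 1.95*j^2 + 4.0*j - 3.95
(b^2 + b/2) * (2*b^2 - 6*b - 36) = 2*b^4 - 5*b^3 - 39*b^2 - 18*b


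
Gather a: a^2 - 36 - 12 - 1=a^2 - 49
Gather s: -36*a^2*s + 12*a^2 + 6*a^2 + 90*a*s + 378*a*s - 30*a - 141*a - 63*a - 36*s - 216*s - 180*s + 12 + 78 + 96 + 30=18*a^2 - 234*a + s*(-36*a^2 + 468*a - 432) + 216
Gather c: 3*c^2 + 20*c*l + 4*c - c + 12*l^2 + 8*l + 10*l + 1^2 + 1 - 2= 3*c^2 + c*(20*l + 3) + 12*l^2 + 18*l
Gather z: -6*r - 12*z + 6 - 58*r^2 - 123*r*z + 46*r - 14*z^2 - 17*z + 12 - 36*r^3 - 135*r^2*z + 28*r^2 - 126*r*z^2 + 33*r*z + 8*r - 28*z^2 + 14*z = -36*r^3 - 30*r^2 + 48*r + z^2*(-126*r - 42) + z*(-135*r^2 - 90*r - 15) + 18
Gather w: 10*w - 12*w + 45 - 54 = -2*w - 9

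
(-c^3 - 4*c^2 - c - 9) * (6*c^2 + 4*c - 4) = -6*c^5 - 28*c^4 - 18*c^3 - 42*c^2 - 32*c + 36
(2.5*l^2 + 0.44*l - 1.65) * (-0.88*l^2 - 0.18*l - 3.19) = -2.2*l^4 - 0.8372*l^3 - 6.6022*l^2 - 1.1066*l + 5.2635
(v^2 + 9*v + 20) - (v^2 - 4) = 9*v + 24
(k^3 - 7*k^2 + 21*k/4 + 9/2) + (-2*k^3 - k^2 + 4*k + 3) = -k^3 - 8*k^2 + 37*k/4 + 15/2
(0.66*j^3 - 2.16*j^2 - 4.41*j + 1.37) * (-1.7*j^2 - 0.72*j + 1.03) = -1.122*j^5 + 3.1968*j^4 + 9.732*j^3 - 1.3786*j^2 - 5.5287*j + 1.4111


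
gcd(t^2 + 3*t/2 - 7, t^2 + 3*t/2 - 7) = t^2 + 3*t/2 - 7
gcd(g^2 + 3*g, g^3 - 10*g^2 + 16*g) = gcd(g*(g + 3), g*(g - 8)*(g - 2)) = g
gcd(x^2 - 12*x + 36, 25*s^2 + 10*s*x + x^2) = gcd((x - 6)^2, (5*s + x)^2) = 1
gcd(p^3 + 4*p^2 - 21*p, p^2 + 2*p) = p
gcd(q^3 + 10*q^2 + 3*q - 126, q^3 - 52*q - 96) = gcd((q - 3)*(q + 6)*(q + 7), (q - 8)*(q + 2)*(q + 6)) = q + 6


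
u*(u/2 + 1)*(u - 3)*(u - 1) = u^4/2 - u^3 - 5*u^2/2 + 3*u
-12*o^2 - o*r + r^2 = (-4*o + r)*(3*o + r)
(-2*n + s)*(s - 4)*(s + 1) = -2*n*s^2 + 6*n*s + 8*n + s^3 - 3*s^2 - 4*s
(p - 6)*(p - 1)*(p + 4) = p^3 - 3*p^2 - 22*p + 24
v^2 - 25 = (v - 5)*(v + 5)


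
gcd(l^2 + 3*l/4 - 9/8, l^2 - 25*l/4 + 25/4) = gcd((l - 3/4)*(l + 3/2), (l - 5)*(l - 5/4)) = 1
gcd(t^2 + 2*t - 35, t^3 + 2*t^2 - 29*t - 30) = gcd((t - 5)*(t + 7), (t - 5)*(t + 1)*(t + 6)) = t - 5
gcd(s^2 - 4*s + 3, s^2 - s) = s - 1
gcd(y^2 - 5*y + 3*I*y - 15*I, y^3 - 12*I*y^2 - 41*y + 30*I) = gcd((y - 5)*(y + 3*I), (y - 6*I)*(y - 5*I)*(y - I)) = 1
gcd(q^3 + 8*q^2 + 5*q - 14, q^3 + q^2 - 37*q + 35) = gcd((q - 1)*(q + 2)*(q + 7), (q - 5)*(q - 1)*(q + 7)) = q^2 + 6*q - 7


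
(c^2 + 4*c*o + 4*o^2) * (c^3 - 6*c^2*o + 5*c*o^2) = c^5 - 2*c^4*o - 15*c^3*o^2 - 4*c^2*o^3 + 20*c*o^4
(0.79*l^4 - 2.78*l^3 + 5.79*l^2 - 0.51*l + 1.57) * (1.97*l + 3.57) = 1.5563*l^5 - 2.6563*l^4 + 1.4817*l^3 + 19.6656*l^2 + 1.2722*l + 5.6049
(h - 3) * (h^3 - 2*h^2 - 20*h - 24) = h^4 - 5*h^3 - 14*h^2 + 36*h + 72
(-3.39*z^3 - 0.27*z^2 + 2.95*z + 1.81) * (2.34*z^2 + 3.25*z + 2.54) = -7.9326*z^5 - 11.6493*z^4 - 2.5851*z^3 + 13.1371*z^2 + 13.3755*z + 4.5974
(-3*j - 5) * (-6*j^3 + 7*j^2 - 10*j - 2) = 18*j^4 + 9*j^3 - 5*j^2 + 56*j + 10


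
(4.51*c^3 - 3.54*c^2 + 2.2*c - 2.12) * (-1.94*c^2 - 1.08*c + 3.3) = -8.7494*c^5 + 1.9968*c^4 + 14.4382*c^3 - 9.9452*c^2 + 9.5496*c - 6.996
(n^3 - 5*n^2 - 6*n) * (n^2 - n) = n^5 - 6*n^4 - n^3 + 6*n^2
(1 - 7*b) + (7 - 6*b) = 8 - 13*b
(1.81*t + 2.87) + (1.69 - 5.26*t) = 4.56 - 3.45*t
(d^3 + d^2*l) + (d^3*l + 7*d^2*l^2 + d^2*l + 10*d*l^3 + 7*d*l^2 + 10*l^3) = d^3*l + d^3 + 7*d^2*l^2 + 2*d^2*l + 10*d*l^3 + 7*d*l^2 + 10*l^3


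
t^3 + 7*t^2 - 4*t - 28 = (t - 2)*(t + 2)*(t + 7)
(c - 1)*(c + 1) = c^2 - 1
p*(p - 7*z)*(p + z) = p^3 - 6*p^2*z - 7*p*z^2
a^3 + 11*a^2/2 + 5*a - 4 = (a - 1/2)*(a + 2)*(a + 4)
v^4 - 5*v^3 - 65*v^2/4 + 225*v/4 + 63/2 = (v - 6)*(v - 3)*(v + 1/2)*(v + 7/2)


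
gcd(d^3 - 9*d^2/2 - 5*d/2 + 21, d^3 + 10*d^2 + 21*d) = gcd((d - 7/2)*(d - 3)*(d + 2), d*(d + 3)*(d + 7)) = 1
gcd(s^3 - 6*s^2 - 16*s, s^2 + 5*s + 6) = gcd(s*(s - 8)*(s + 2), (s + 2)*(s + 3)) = s + 2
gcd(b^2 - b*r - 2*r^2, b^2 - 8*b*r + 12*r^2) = -b + 2*r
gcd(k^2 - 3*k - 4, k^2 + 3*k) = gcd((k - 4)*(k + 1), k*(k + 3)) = 1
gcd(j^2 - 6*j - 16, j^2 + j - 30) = 1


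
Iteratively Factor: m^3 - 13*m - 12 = (m + 1)*(m^2 - m - 12) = (m + 1)*(m + 3)*(m - 4)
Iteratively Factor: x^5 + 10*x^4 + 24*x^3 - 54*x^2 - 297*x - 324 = (x + 3)*(x^4 + 7*x^3 + 3*x^2 - 63*x - 108) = (x + 3)^2*(x^3 + 4*x^2 - 9*x - 36) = (x + 3)^3*(x^2 + x - 12) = (x + 3)^3*(x + 4)*(x - 3)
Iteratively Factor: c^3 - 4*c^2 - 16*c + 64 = (c - 4)*(c^2 - 16) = (c - 4)^2*(c + 4)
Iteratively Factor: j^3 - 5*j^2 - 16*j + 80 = (j - 5)*(j^2 - 16) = (j - 5)*(j - 4)*(j + 4)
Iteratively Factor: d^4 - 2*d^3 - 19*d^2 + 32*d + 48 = (d + 1)*(d^3 - 3*d^2 - 16*d + 48) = (d - 4)*(d + 1)*(d^2 + d - 12) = (d - 4)*(d + 1)*(d + 4)*(d - 3)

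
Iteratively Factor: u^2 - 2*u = (u - 2)*(u)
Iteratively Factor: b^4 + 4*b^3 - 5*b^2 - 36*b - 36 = (b + 2)*(b^3 + 2*b^2 - 9*b - 18) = (b + 2)*(b + 3)*(b^2 - b - 6) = (b + 2)^2*(b + 3)*(b - 3)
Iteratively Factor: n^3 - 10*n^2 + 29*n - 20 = (n - 5)*(n^2 - 5*n + 4) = (n - 5)*(n - 4)*(n - 1)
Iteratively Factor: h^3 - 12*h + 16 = (h - 2)*(h^2 + 2*h - 8) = (h - 2)*(h + 4)*(h - 2)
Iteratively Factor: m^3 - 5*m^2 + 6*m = (m - 3)*(m^2 - 2*m) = (m - 3)*(m - 2)*(m)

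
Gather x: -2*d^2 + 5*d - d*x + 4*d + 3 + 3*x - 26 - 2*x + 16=-2*d^2 + 9*d + x*(1 - d) - 7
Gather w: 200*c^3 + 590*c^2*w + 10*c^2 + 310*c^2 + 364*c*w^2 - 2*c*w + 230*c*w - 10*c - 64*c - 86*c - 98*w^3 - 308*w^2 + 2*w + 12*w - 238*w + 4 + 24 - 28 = 200*c^3 + 320*c^2 - 160*c - 98*w^3 + w^2*(364*c - 308) + w*(590*c^2 + 228*c - 224)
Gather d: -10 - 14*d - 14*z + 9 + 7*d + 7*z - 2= -7*d - 7*z - 3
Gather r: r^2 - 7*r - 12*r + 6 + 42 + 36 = r^2 - 19*r + 84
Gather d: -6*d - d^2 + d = -d^2 - 5*d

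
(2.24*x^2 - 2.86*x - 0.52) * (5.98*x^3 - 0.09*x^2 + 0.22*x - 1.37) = 13.3952*x^5 - 17.3044*x^4 - 2.3594*x^3 - 3.6512*x^2 + 3.8038*x + 0.7124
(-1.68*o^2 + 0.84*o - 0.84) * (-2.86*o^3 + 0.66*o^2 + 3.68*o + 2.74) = 4.8048*o^5 - 3.5112*o^4 - 3.2256*o^3 - 2.0664*o^2 - 0.7896*o - 2.3016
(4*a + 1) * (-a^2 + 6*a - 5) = -4*a^3 + 23*a^2 - 14*a - 5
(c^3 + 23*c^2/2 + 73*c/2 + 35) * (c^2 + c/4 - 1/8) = c^5 + 47*c^4/4 + 157*c^3/4 + 683*c^2/16 + 67*c/16 - 35/8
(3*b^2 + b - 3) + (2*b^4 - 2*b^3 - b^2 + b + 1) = 2*b^4 - 2*b^3 + 2*b^2 + 2*b - 2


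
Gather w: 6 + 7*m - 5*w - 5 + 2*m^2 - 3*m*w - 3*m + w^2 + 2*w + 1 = 2*m^2 + 4*m + w^2 + w*(-3*m - 3) + 2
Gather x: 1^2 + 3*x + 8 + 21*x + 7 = 24*x + 16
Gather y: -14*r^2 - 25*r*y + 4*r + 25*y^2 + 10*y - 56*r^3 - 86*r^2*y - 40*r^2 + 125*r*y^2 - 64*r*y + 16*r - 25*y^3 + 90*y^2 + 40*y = -56*r^3 - 54*r^2 + 20*r - 25*y^3 + y^2*(125*r + 115) + y*(-86*r^2 - 89*r + 50)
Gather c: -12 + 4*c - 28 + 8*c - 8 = 12*c - 48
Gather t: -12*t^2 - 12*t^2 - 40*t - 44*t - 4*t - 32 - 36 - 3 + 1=-24*t^2 - 88*t - 70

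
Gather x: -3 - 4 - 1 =-8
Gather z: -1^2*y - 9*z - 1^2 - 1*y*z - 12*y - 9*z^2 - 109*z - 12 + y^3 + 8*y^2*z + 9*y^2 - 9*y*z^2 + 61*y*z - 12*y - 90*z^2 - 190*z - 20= y^3 + 9*y^2 - 25*y + z^2*(-9*y - 99) + z*(8*y^2 + 60*y - 308) - 33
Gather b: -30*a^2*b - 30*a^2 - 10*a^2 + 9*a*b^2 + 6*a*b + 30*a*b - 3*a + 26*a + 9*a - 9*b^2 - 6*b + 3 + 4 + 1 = -40*a^2 + 32*a + b^2*(9*a - 9) + b*(-30*a^2 + 36*a - 6) + 8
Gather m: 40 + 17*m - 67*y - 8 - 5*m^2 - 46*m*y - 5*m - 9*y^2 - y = -5*m^2 + m*(12 - 46*y) - 9*y^2 - 68*y + 32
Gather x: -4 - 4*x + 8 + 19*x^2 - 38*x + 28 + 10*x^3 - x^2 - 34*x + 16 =10*x^3 + 18*x^2 - 76*x + 48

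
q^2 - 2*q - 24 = (q - 6)*(q + 4)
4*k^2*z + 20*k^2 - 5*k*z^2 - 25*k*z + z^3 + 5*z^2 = (-4*k + z)*(-k + z)*(z + 5)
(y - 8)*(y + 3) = y^2 - 5*y - 24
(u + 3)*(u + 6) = u^2 + 9*u + 18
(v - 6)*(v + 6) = v^2 - 36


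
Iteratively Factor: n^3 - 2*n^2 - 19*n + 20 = (n + 4)*(n^2 - 6*n + 5) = (n - 1)*(n + 4)*(n - 5)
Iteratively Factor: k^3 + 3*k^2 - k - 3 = (k - 1)*(k^2 + 4*k + 3) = (k - 1)*(k + 3)*(k + 1)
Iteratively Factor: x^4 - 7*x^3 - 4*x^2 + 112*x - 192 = (x - 4)*(x^3 - 3*x^2 - 16*x + 48) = (x - 4)^2*(x^2 + x - 12) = (x - 4)^2*(x + 4)*(x - 3)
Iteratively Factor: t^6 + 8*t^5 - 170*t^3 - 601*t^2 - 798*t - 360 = (t + 2)*(t^5 + 6*t^4 - 12*t^3 - 146*t^2 - 309*t - 180) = (t + 1)*(t + 2)*(t^4 + 5*t^3 - 17*t^2 - 129*t - 180) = (t - 5)*(t + 1)*(t + 2)*(t^3 + 10*t^2 + 33*t + 36) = (t - 5)*(t + 1)*(t + 2)*(t + 3)*(t^2 + 7*t + 12) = (t - 5)*(t + 1)*(t + 2)*(t + 3)*(t + 4)*(t + 3)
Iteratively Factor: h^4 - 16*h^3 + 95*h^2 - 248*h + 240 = (h - 5)*(h^3 - 11*h^2 + 40*h - 48) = (h - 5)*(h - 4)*(h^2 - 7*h + 12) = (h - 5)*(h - 4)^2*(h - 3)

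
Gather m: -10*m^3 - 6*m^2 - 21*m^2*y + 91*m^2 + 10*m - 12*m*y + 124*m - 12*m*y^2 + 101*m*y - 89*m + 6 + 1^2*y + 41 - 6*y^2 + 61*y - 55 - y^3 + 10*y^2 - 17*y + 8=-10*m^3 + m^2*(85 - 21*y) + m*(-12*y^2 + 89*y + 45) - y^3 + 4*y^2 + 45*y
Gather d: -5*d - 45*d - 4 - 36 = -50*d - 40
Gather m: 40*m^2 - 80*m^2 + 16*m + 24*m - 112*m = -40*m^2 - 72*m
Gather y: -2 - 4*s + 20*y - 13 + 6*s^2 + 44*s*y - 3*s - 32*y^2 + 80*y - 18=6*s^2 - 7*s - 32*y^2 + y*(44*s + 100) - 33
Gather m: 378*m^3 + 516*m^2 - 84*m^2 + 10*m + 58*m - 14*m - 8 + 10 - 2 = 378*m^3 + 432*m^2 + 54*m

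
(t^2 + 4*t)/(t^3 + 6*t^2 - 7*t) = (t + 4)/(t^2 + 6*t - 7)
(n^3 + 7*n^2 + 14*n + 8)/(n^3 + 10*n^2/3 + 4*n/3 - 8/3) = 3*(n^2 + 5*n + 4)/(3*n^2 + 4*n - 4)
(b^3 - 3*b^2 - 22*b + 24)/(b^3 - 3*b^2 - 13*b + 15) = (b^2 - 2*b - 24)/(b^2 - 2*b - 15)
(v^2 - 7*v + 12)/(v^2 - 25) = (v^2 - 7*v + 12)/(v^2 - 25)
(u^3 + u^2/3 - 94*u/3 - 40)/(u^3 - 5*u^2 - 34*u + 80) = (u^2 - 14*u/3 - 8)/(u^2 - 10*u + 16)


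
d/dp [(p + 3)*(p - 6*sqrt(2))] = 2*p - 6*sqrt(2) + 3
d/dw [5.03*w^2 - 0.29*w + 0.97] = 10.06*w - 0.29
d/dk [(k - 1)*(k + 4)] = 2*k + 3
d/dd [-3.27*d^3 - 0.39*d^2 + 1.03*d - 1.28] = -9.81*d^2 - 0.78*d + 1.03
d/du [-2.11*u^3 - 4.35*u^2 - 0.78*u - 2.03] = -6.33*u^2 - 8.7*u - 0.78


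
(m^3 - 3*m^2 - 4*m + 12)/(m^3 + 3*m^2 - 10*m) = (m^2 - m - 6)/(m*(m + 5))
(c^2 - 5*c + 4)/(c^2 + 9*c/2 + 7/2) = 2*(c^2 - 5*c + 4)/(2*c^2 + 9*c + 7)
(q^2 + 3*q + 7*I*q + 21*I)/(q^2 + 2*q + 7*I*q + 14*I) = (q + 3)/(q + 2)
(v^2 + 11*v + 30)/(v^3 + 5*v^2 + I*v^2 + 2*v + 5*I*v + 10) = (v + 6)/(v^2 + I*v + 2)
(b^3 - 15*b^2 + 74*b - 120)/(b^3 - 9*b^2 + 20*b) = (b - 6)/b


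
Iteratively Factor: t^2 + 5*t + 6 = (t + 2)*(t + 3)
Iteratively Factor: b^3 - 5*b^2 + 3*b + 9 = (b - 3)*(b^2 - 2*b - 3) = (b - 3)^2*(b + 1)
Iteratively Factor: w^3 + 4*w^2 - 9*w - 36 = (w + 3)*(w^2 + w - 12) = (w - 3)*(w + 3)*(w + 4)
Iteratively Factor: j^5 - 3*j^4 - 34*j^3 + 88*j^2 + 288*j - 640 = (j - 4)*(j^4 + j^3 - 30*j^2 - 32*j + 160) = (j - 4)*(j - 2)*(j^3 + 3*j^2 - 24*j - 80) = (j - 5)*(j - 4)*(j - 2)*(j^2 + 8*j + 16) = (j - 5)*(j - 4)*(j - 2)*(j + 4)*(j + 4)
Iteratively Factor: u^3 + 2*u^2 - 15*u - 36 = (u + 3)*(u^2 - u - 12) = (u - 4)*(u + 3)*(u + 3)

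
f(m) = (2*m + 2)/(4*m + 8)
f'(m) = -4*(2*m + 2)/(4*m + 8)^2 + 2/(4*m + 8)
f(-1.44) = -0.39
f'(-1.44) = 1.59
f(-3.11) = 0.95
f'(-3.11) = 0.41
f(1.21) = 0.34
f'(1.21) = 0.05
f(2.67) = 0.39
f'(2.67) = 0.02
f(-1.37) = -0.29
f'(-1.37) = 1.26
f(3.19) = 0.40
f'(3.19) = 0.02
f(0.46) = 0.30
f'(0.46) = 0.08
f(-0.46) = 0.18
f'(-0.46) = 0.21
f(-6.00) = 0.62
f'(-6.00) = 0.03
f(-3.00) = 1.00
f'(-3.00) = 0.50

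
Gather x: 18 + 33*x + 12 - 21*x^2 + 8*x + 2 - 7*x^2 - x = -28*x^2 + 40*x + 32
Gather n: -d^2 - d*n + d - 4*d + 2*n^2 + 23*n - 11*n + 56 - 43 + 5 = -d^2 - 3*d + 2*n^2 + n*(12 - d) + 18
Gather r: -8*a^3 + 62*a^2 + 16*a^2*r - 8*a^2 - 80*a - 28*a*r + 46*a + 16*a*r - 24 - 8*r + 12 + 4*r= -8*a^3 + 54*a^2 - 34*a + r*(16*a^2 - 12*a - 4) - 12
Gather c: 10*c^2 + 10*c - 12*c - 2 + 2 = 10*c^2 - 2*c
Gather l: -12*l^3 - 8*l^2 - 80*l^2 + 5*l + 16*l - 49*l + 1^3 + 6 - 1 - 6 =-12*l^3 - 88*l^2 - 28*l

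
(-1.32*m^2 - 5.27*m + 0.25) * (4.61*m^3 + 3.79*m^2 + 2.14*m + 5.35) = -6.0852*m^5 - 29.2975*m^4 - 21.6456*m^3 - 17.3923*m^2 - 27.6595*m + 1.3375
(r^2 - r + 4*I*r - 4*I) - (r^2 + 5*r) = -6*r + 4*I*r - 4*I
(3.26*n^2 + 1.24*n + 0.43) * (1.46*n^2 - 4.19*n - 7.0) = 4.7596*n^4 - 11.849*n^3 - 27.3878*n^2 - 10.4817*n - 3.01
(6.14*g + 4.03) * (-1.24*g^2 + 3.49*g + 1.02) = -7.6136*g^3 + 16.4314*g^2 + 20.3275*g + 4.1106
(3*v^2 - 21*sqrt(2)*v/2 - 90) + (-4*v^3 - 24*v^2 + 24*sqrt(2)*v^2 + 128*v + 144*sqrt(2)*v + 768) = -4*v^3 - 21*v^2 + 24*sqrt(2)*v^2 + 128*v + 267*sqrt(2)*v/2 + 678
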